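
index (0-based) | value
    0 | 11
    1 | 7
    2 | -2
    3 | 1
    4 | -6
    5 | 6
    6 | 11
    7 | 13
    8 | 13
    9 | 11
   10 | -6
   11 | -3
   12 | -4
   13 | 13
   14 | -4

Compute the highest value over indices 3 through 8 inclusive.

13

Elements at indices 3..8: 1, -6, 6, 11, 13, 13
max(1, -6, 6, 11, 13, 13) = 13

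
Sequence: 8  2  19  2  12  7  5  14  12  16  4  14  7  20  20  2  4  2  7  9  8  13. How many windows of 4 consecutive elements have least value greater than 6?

2

8 2 19 2 → min 2
2 19 2 12 → min 2
19 2 12 7 → min 2
2 12 7 5 → min 2
12 7 5 14 → min 5
7 5 14 12 → min 5
5 14 12 16 → min 5
14 12 16 4 → min 4
12 16 4 14 → min 4
16 4 14 7 → min 4
4 14 7 20 → min 4
14 7 20 20 → min 7  > 6 ✓
7 20 20 2 → min 2
20 20 2 4 → min 2
20 2 4 2 → min 2
2 4 2 7 → min 2
4 2 7 9 → min 2
2 7 9 8 → min 2
7 9 8 13 → min 7  > 6 ✓
2 windows satisfy the condition.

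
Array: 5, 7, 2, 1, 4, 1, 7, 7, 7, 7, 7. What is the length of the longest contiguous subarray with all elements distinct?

add 5: [5] len 1
add 7: [5, 7] len 2
add 2: [5, 7, 2] len 3
add 1: [5, 7, 2, 1] len 4
add 4: [5, 7, 2, 1, 4] len 5
add 1 (repeat 1, move left end past it): [4, 1] len 2
add 7: [4, 1, 7] len 3
add 7 (repeat 7, move left end past it): [7] len 1
add 7 (repeat 7, move left end past it): [7] len 1
add 7 (repeat 7, move left end past it): [7] len 1
add 7 (repeat 7, move left end past it): [7] len 1
Longest all-distinct length: 5.

5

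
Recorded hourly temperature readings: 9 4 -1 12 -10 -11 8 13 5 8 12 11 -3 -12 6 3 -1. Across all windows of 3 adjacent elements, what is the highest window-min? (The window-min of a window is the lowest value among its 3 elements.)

8

9 4 -1 → min -1
4 -1 12 → min -1
-1 12 -10 → min -10
12 -10 -11 → min -11
-10 -11 8 → min -11
-11 8 13 → min -11
8 13 5 → min 5
13 5 8 → min 5
5 8 12 → min 5
8 12 11 → min 8
12 11 -3 → min -3
11 -3 -12 → min -12
-3 -12 6 → min -12
-12 6 3 → min -12
6 3 -1 → min -1
Highest of these is 8.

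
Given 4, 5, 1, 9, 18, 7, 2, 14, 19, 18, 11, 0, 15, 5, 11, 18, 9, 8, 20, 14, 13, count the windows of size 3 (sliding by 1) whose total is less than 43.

4 5 1 → sum 10  < 43 ✓
5 1 9 → sum 15  < 43 ✓
1 9 18 → sum 28  < 43 ✓
9 18 7 → sum 34  < 43 ✓
18 7 2 → sum 27  < 43 ✓
7 2 14 → sum 23  < 43 ✓
2 14 19 → sum 35  < 43 ✓
14 19 18 → sum 51
19 18 11 → sum 48
18 11 0 → sum 29  < 43 ✓
11 0 15 → sum 26  < 43 ✓
0 15 5 → sum 20  < 43 ✓
15 5 11 → sum 31  < 43 ✓
5 11 18 → sum 34  < 43 ✓
11 18 9 → sum 38  < 43 ✓
18 9 8 → sum 35  < 43 ✓
9 8 20 → sum 37  < 43 ✓
8 20 14 → sum 42  < 43 ✓
20 14 13 → sum 47
16 windows satisfy the condition.

16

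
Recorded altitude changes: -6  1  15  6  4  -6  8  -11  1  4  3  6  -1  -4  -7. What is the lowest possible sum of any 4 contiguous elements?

-6 1 15 6 → sum 16
1 15 6 4 → sum 26
15 6 4 -6 → sum 19
6 4 -6 8 → sum 12
4 -6 8 -11 → sum -5
-6 8 -11 1 → sum -8
8 -11 1 4 → sum 2
-11 1 4 3 → sum -3
1 4 3 6 → sum 14
4 3 6 -1 → sum 12
3 6 -1 -4 → sum 4
6 -1 -4 -7 → sum -6
Lowest of these is -8.

-8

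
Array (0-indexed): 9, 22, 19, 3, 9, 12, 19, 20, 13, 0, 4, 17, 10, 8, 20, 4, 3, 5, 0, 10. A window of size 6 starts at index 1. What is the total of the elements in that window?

Elements at indices 1..6: 22, 19, 3, 9, 12, 19
sum(22, 19, 3, 9, 12, 19) = 84

84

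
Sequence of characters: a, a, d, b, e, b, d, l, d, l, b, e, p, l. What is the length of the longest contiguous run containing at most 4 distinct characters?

Extend right; when distinct count exceeds 4, shrink from the left:
[a] 1 distinct, len 1
[a, a] 1 distinct, len 2
[a, a, d] 2 distinct, len 3
[a, a, d, b] 3 distinct, len 4
[a, a, d, b, e] 4 distinct, len 5
[a, a, d, b, e, b] 4 distinct, len 6
[a, a, d, b, e, b, d] 4 distinct, len 7
[d, b, e, b, d, l] 4 distinct, len 6
[d, b, e, b, d, l, d] 4 distinct, len 7
[d, b, e, b, d, l, d, l] 4 distinct, len 8
[d, b, e, b, d, l, d, l, b] 4 distinct, len 9
[d, b, e, b, d, l, d, l, b, e] 4 distinct, len 10
[l, b, e, p] 4 distinct, len 4
[l, b, e, p, l] 4 distinct, len 5
Longest length with ≤4 distinct: 10.

10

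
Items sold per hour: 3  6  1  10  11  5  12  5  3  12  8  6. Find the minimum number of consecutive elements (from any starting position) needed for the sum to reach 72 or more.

add 3: running sum 3 < 72
add 6: running sum 9 < 72
add 1: running sum 10 < 72
add 10: running sum 20 < 72
add 11: running sum 31 < 72
add 5: running sum 36 < 72
add 12: running sum 48 < 72
add 5: running sum 53 < 72
add 3: running sum 56 < 72
add 12: running sum 68 < 72
end 10: [6, 1, 10, 11, 5, 12, 5, 3, 12, 8] sum 73, len 10
end 11: [10, 11, 5, 12, 5, 3, 12, 8, 6] sum 72, len 9
Shortest qualifying length: 9.

9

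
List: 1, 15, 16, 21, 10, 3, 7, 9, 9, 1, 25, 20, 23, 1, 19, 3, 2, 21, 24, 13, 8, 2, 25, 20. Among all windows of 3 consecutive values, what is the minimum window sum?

19

Each size-3 window and its sum:
(1, 15, 16) → sum 32
(15, 16, 21) → sum 52
(16, 21, 10) → sum 47
(21, 10, 3) → sum 34
(10, 3, 7) → sum 20
(3, 7, 9) → sum 19
(7, 9, 9) → sum 25
(9, 9, 1) → sum 19
(9, 1, 25) → sum 35
(1, 25, 20) → sum 46
(25, 20, 23) → sum 68
(20, 23, 1) → sum 44
(23, 1, 19) → sum 43
(1, 19, 3) → sum 23
(19, 3, 2) → sum 24
(3, 2, 21) → sum 26
(2, 21, 24) → sum 47
(21, 24, 13) → sum 58
(24, 13, 8) → sum 45
(13, 8, 2) → sum 23
(8, 2, 25) → sum 35
(2, 25, 20) → sum 47
Minimum of these is 19.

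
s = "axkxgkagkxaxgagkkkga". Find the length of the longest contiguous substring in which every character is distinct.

add a: [a] len 1
add x: [a, x] len 2
add k: [a, x, k] len 3
add x (repeat x, move left end past it): [k, x] len 2
add g: [k, x, g] len 3
add k (repeat k, move left end past it): [x, g, k] len 3
add a: [x, g, k, a] len 4
add g (repeat g, move left end past it): [k, a, g] len 3
add k (repeat k, move left end past it): [a, g, k] len 3
add x: [a, g, k, x] len 4
add a (repeat a, move left end past it): [g, k, x, a] len 4
add x (repeat x, move left end past it): [a, x] len 2
add g: [a, x, g] len 3
add a (repeat a, move left end past it): [x, g, a] len 3
add g (repeat g, move left end past it): [a, g] len 2
add k: [a, g, k] len 3
add k (repeat k, move left end past it): [k] len 1
add k (repeat k, move left end past it): [k] len 1
add g: [k, g] len 2
add a: [k, g, a] len 3
Longest all-distinct length: 4.

4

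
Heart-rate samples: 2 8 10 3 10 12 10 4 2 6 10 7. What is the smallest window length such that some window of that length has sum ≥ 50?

add 2: running sum 2 < 50
add 8: running sum 10 < 50
add 10: running sum 20 < 50
add 3: running sum 23 < 50
add 10: running sum 33 < 50
add 12: running sum 45 < 50
end 6: [8, 10, 3, 10, 12, 10] sum 53, len 6
end 7: [8, 10, 3, 10, 12, 10, 4] sum 57, len 7
end 8: [10, 3, 10, 12, 10, 4, 2] sum 51, len 7
end 9: [10, 3, 10, 12, 10, 4, 2, 6] sum 57, len 8
end 10: [10, 12, 10, 4, 2, 6, 10] sum 54, len 7
end 11: [12, 10, 4, 2, 6, 10, 7] sum 51, len 7
Shortest qualifying length: 6.

6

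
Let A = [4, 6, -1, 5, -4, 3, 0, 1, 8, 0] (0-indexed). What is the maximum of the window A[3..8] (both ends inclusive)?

Elements at indices 3..8: 5, -4, 3, 0, 1, 8
max(5, -4, 3, 0, 1, 8) = 8

8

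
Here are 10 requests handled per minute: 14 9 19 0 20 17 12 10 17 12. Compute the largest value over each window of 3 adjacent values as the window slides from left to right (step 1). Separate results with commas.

14 9 19 → max 19
9 19 0 → max 19
19 0 20 → max 20
0 20 17 → max 20
20 17 12 → max 20
17 12 10 → max 17
12 10 17 → max 17
10 17 12 → max 17

19, 19, 20, 20, 20, 17, 17, 17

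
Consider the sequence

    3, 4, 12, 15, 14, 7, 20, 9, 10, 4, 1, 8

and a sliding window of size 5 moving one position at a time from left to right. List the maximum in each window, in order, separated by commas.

(3, 4, 12, 15, 14) → max 15
(4, 12, 15, 14, 7) → max 15
(12, 15, 14, 7, 20) → max 20
(15, 14, 7, 20, 9) → max 20
(14, 7, 20, 9, 10) → max 20
(7, 20, 9, 10, 4) → max 20
(20, 9, 10, 4, 1) → max 20
(9, 10, 4, 1, 8) → max 10

15, 15, 20, 20, 20, 20, 20, 10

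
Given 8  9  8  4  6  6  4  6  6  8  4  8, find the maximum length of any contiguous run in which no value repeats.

[8] len 1
[8, 9] len 2
[9, 8] len 2
[9, 8, 4] len 3
[9, 8, 4, 6] len 4
[6] len 1
[6, 4] len 2
[4, 6] len 2
[6] len 1
[6, 8] len 2
[6, 8, 4] len 3
[4, 8] len 2
Longest all-distinct length: 4.

4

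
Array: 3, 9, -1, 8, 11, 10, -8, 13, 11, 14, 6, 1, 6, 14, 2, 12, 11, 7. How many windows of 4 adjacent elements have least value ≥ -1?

11

[3, 9, -1, 8] → min -1  ≥ -1 ✓
[9, -1, 8, 11] → min -1  ≥ -1 ✓
[-1, 8, 11, 10] → min -1  ≥ -1 ✓
[8, 11, 10, -8] → min -8
[11, 10, -8, 13] → min -8
[10, -8, 13, 11] → min -8
[-8, 13, 11, 14] → min -8
[13, 11, 14, 6] → min 6  ≥ -1 ✓
[11, 14, 6, 1] → min 1  ≥ -1 ✓
[14, 6, 1, 6] → min 1  ≥ -1 ✓
[6, 1, 6, 14] → min 1  ≥ -1 ✓
[1, 6, 14, 2] → min 1  ≥ -1 ✓
[6, 14, 2, 12] → min 2  ≥ -1 ✓
[14, 2, 12, 11] → min 2  ≥ -1 ✓
[2, 12, 11, 7] → min 2  ≥ -1 ✓
11 windows satisfy the condition.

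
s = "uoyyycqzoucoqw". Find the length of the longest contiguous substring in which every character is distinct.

[u] len 1
[u, o] len 2
[u, o, y] len 3
[y] len 1
[y] len 1
[y, c] len 2
[y, c, q] len 3
[y, c, q, z] len 4
[y, c, q, z, o] len 5
[y, c, q, z, o, u] len 6
[q, z, o, u, c] len 5
[u, c, o] len 3
[u, c, o, q] len 4
[u, c, o, q, w] len 5
Longest all-distinct length: 6.

6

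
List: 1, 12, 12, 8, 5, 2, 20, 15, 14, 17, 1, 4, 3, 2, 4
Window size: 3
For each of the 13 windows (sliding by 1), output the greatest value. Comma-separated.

1 12 12 → max 12
12 12 8 → max 12
12 8 5 → max 12
8 5 2 → max 8
5 2 20 → max 20
2 20 15 → max 20
20 15 14 → max 20
15 14 17 → max 17
14 17 1 → max 17
17 1 4 → max 17
1 4 3 → max 4
4 3 2 → max 4
3 2 4 → max 4

12, 12, 12, 8, 20, 20, 20, 17, 17, 17, 4, 4, 4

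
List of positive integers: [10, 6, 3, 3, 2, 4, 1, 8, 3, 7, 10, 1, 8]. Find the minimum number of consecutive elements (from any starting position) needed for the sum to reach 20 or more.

3

Extend right; whenever the sum reaches 20, record the length and shrink from the left:
add 10: running sum 10 < 20
add 6: running sum 16 < 20
add 3: running sum 19 < 20
end 3: [10, 6, 3, 3] sum 22, len 4
end 4: [10, 6, 3, 3, 2] sum 24, len 5
end 5: [10, 6, 3, 3, 2, 4] sum 28, len 6
end 6: [10, 6, 3, 3, 2, 4, 1] sum 29, len 7
end 7: [3, 3, 2, 4, 1, 8] sum 21, len 6
end 8: [3, 2, 4, 1, 8, 3] sum 21, len 6
end 9: [4, 1, 8, 3, 7] sum 23, len 5
end 10: [3, 7, 10] sum 20, len 3
end 11: [3, 7, 10, 1] sum 21, len 4
end 12: [7, 10, 1, 8] sum 26, len 4
Shortest qualifying length: 3.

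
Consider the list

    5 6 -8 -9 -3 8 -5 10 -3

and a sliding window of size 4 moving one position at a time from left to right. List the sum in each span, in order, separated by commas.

-6, -14, -12, -9, 10, 10

Sliding a size-4 window across the 9 values:
(5, 6, -8, -9) → sum -6
(6, -8, -9, -3) → sum -14
(-8, -9, -3, 8) → sum -12
(-9, -3, 8, -5) → sum -9
(-3, 8, -5, 10) → sum 10
(8, -5, 10, -3) → sum 10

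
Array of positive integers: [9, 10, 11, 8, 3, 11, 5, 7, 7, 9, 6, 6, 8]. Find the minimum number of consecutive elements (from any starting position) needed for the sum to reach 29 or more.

add 9: running sum 9 < 29
add 10: running sum 19 < 29
add 11: shortest ending here [9, 10, 11] sum 30, len 3
add 8: shortest ending here [10, 11, 8] sum 29, len 3
add 3: shortest ending here [10, 11, 8, 3] sum 32, len 4
add 11: shortest ending here [11, 8, 3, 11] sum 33, len 4
add 5: shortest ending here [11, 8, 3, 11, 5] sum 38, len 5
add 7: shortest ending here [8, 3, 11, 5, 7] sum 34, len 5
add 7: shortest ending here [11, 5, 7, 7] sum 30, len 4
add 9: shortest ending here [11, 5, 7, 7, 9] sum 39, len 5
add 6: shortest ending here [7, 7, 9, 6] sum 29, len 4
add 6: shortest ending here [7, 7, 9, 6, 6] sum 35, len 5
add 8: shortest ending here [9, 6, 6, 8] sum 29, len 4
Shortest qualifying length: 3.

3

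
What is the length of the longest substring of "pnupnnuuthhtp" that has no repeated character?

3

add p: [p] len 1
add n: [p, n] len 2
add u: [p, n, u] len 3
add p (repeat p, move left end past it): [n, u, p] len 3
add n (repeat n, move left end past it): [u, p, n] len 3
add n (repeat n, move left end past it): [n] len 1
add u: [n, u] len 2
add u (repeat u, move left end past it): [u] len 1
add t: [u, t] len 2
add h: [u, t, h] len 3
add h (repeat h, move left end past it): [h] len 1
add t: [h, t] len 2
add p: [h, t, p] len 3
Longest all-distinct length: 3.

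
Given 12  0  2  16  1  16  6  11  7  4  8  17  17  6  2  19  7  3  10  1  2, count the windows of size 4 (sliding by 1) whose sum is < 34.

7

12 0 2 16 → sum 30  < 34 ✓
0 2 16 1 → sum 19  < 34 ✓
2 16 1 16 → sum 35
16 1 16 6 → sum 39
1 16 6 11 → sum 34
16 6 11 7 → sum 40
6 11 7 4 → sum 28  < 34 ✓
11 7 4 8 → sum 30  < 34 ✓
7 4 8 17 → sum 36
4 8 17 17 → sum 46
8 17 17 6 → sum 48
17 17 6 2 → sum 42
17 6 2 19 → sum 44
6 2 19 7 → sum 34
2 19 7 3 → sum 31  < 34 ✓
19 7 3 10 → sum 39
7 3 10 1 → sum 21  < 34 ✓
3 10 1 2 → sum 16  < 34 ✓
7 windows satisfy the condition.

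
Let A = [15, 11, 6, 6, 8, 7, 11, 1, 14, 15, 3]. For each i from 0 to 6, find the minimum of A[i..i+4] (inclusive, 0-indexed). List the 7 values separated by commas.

15 11 6 6 8 → min 6
11 6 6 8 7 → min 6
6 6 8 7 11 → min 6
6 8 7 11 1 → min 1
8 7 11 1 14 → min 1
7 11 1 14 15 → min 1
11 1 14 15 3 → min 1

6, 6, 6, 1, 1, 1, 1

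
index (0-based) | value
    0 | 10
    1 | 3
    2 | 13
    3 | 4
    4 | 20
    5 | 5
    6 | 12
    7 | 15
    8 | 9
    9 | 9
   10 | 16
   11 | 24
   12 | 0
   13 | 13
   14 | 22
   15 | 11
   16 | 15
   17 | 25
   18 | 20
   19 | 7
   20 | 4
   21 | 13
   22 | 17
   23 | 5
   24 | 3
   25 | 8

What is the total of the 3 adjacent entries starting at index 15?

Elements at indices 15..17: 11, 15, 25
sum(11, 15, 25) = 51

51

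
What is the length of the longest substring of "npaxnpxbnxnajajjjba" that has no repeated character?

4

[n] len 1
[n, p] len 2
[n, p, a] len 3
[n, p, a, x] len 4
[p, a, x, n] len 4
[a, x, n, p] len 4
[n, p, x] len 3
[n, p, x, b] len 4
[p, x, b, n] len 4
[b, n, x] len 3
[x, n] len 2
[x, n, a] len 3
[x, n, a, j] len 4
[j, a] len 2
[a, j] len 2
[j] len 1
[j] len 1
[j, b] len 2
[j, b, a] len 3
Longest all-distinct length: 4.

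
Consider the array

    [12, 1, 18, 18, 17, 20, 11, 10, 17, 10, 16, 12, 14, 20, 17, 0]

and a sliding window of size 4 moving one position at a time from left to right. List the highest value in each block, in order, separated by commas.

18, 18, 20, 20, 20, 20, 17, 17, 17, 16, 20, 20, 20

Sliding a size-4 window across the 16 values:
(12, 1, 18, 18) → max 18
(1, 18, 18, 17) → max 18
(18, 18, 17, 20) → max 20
(18, 17, 20, 11) → max 20
(17, 20, 11, 10) → max 20
(20, 11, 10, 17) → max 20
(11, 10, 17, 10) → max 17
(10, 17, 10, 16) → max 17
(17, 10, 16, 12) → max 17
(10, 16, 12, 14) → max 16
(16, 12, 14, 20) → max 20
(12, 14, 20, 17) → max 20
(14, 20, 17, 0) → max 20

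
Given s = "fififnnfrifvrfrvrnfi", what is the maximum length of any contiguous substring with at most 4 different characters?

add f: window [f] (1 distinct), len 1
add i: window [f, i] (2 distinct), len 2
add f: window [f, i, f] (2 distinct), len 3
add i: window [f, i, f, i] (2 distinct), len 4
add f: window [f, i, f, i, f] (2 distinct), len 5
add n: window [f, i, f, i, f, n] (3 distinct), len 6
add n: window [f, i, f, i, f, n, n] (3 distinct), len 7
add f: window [f, i, f, i, f, n, n, f] (3 distinct), len 8
add r: window [f, i, f, i, f, n, n, f, r] (4 distinct), len 9
add i: window [f, i, f, i, f, n, n, f, r, i] (4 distinct), len 10
add f: window [f, i, f, i, f, n, n, f, r, i, f] (4 distinct), len 11
add v: window [f, r, i, f, v] (4 distinct), len 5
add r: window [f, r, i, f, v, r] (4 distinct), len 6
add f: window [f, r, i, f, v, r, f] (4 distinct), len 7
add r: window [f, r, i, f, v, r, f, r] (4 distinct), len 8
add v: window [f, r, i, f, v, r, f, r, v] (4 distinct), len 9
add r: window [f, r, i, f, v, r, f, r, v, r] (4 distinct), len 10
add n: window [f, v, r, f, r, v, r, n] (4 distinct), len 8
add f: window [f, v, r, f, r, v, r, n, f] (4 distinct), len 9
add i: window [r, n, f, i] (4 distinct), len 4
Longest length with ≤4 distinct: 11.

11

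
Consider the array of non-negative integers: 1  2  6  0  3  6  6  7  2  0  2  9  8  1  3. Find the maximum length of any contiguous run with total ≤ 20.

6

Extend to the right; shrink from the left whenever the sum exceeds 20:
[1] sum 1 len 1
[1, 2] sum 3 len 2
[1, 2, 6] sum 9 len 3
[1, 2, 6, 0] sum 9 len 4
[1, 2, 6, 0, 3] sum 12 len 5
[1, 2, 6, 0, 3, 6] sum 18 len 6
[0, 3, 6, 6] sum 15 len 4
[6, 6, 7] sum 19 len 3
[6, 7, 2] sum 15 len 3
[6, 7, 2, 0] sum 15 len 4
[6, 7, 2, 0, 2] sum 17 len 5
[7, 2, 0, 2, 9] sum 20 len 5
[0, 2, 9, 8] sum 19 len 4
[0, 2, 9, 8, 1] sum 20 len 5
[8, 1, 3] sum 12 len 3
Longest length seen: 6.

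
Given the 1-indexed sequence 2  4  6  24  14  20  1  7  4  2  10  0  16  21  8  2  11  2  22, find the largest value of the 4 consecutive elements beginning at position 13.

21

Elements at indices 13..16: 16, 21, 8, 2
max(16, 21, 8, 2) = 21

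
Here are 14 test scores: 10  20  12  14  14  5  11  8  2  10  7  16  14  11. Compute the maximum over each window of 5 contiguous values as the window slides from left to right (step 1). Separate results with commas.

Sliding a size-5 window across the 14 values:
(10, 20, 12, 14, 14) → max 20
(20, 12, 14, 14, 5) → max 20
(12, 14, 14, 5, 11) → max 14
(14, 14, 5, 11, 8) → max 14
(14, 5, 11, 8, 2) → max 14
(5, 11, 8, 2, 10) → max 11
(11, 8, 2, 10, 7) → max 11
(8, 2, 10, 7, 16) → max 16
(2, 10, 7, 16, 14) → max 16
(10, 7, 16, 14, 11) → max 16

20, 20, 14, 14, 14, 11, 11, 16, 16, 16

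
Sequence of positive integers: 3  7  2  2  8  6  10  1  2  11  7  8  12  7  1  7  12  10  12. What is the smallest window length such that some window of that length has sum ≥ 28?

add 3: running sum 3 < 28
add 7: running sum 10 < 28
add 2: running sum 12 < 28
add 2: running sum 14 < 28
add 8: running sum 22 < 28
add 6: shortest ending here [3, 7, 2, 2, 8, 6] sum 28, len 6
add 10: shortest ending here [2, 2, 8, 6, 10] sum 28, len 5
add 1: shortest ending here [2, 2, 8, 6, 10, 1] sum 29, len 6
add 2: shortest ending here [2, 8, 6, 10, 1, 2] sum 29, len 6
add 11: shortest ending here [6, 10, 1, 2, 11] sum 30, len 5
add 7: shortest ending here [10, 1, 2, 11, 7] sum 31, len 5
add 8: shortest ending here [2, 11, 7, 8] sum 28, len 4
add 12: shortest ending here [11, 7, 8, 12] sum 38, len 4
add 7: shortest ending here [7, 8, 12, 7] sum 34, len 4
add 1: shortest ending here [8, 12, 7, 1] sum 28, len 4
add 7: shortest ending here [8, 12, 7, 1, 7] sum 35, len 5
add 12: shortest ending here [12, 7, 1, 7, 12] sum 39, len 5
add 10: shortest ending here [7, 12, 10] sum 29, len 3
add 12: shortest ending here [12, 10, 12] sum 34, len 3
Shortest qualifying length: 3.

3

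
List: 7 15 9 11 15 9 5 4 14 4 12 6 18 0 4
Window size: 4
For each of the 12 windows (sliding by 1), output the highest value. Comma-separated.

(7, 15, 9, 11) → max 15
(15, 9, 11, 15) → max 15
(9, 11, 15, 9) → max 15
(11, 15, 9, 5) → max 15
(15, 9, 5, 4) → max 15
(9, 5, 4, 14) → max 14
(5, 4, 14, 4) → max 14
(4, 14, 4, 12) → max 14
(14, 4, 12, 6) → max 14
(4, 12, 6, 18) → max 18
(12, 6, 18, 0) → max 18
(6, 18, 0, 4) → max 18

15, 15, 15, 15, 15, 14, 14, 14, 14, 18, 18, 18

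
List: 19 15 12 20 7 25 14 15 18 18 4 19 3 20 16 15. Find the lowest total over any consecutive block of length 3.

(19, 15, 12) → sum 46
(15, 12, 20) → sum 47
(12, 20, 7) → sum 39
(20, 7, 25) → sum 52
(7, 25, 14) → sum 46
(25, 14, 15) → sum 54
(14, 15, 18) → sum 47
(15, 18, 18) → sum 51
(18, 18, 4) → sum 40
(18, 4, 19) → sum 41
(4, 19, 3) → sum 26
(19, 3, 20) → sum 42
(3, 20, 16) → sum 39
(20, 16, 15) → sum 51
Lowest of these is 26.

26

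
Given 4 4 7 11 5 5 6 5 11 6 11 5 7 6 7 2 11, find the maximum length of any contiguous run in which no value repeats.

4

[4] len 1
[4] len 1
[4, 7] len 2
[4, 7, 11] len 3
[4, 7, 11, 5] len 4
[5] len 1
[5, 6] len 2
[6, 5] len 2
[6, 5, 11] len 3
[5, 11, 6] len 3
[6, 11] len 2
[6, 11, 5] len 3
[6, 11, 5, 7] len 4
[11, 5, 7, 6] len 4
[6, 7] len 2
[6, 7, 2] len 3
[6, 7, 2, 11] len 4
Longest all-distinct length: 4.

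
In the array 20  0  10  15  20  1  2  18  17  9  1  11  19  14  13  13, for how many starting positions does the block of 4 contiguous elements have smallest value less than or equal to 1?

10

(20, 0, 10, 15) → min 0  ≤ 1 ✓
(0, 10, 15, 20) → min 0  ≤ 1 ✓
(10, 15, 20, 1) → min 1  ≤ 1 ✓
(15, 20, 1, 2) → min 1  ≤ 1 ✓
(20, 1, 2, 18) → min 1  ≤ 1 ✓
(1, 2, 18, 17) → min 1  ≤ 1 ✓
(2, 18, 17, 9) → min 2
(18, 17, 9, 1) → min 1  ≤ 1 ✓
(17, 9, 1, 11) → min 1  ≤ 1 ✓
(9, 1, 11, 19) → min 1  ≤ 1 ✓
(1, 11, 19, 14) → min 1  ≤ 1 ✓
(11, 19, 14, 13) → min 11
(19, 14, 13, 13) → min 13
10 windows satisfy the condition.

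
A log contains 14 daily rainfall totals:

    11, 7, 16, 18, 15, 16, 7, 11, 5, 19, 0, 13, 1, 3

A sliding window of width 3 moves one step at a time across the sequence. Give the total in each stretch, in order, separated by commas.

34, 41, 49, 49, 38, 34, 23, 35, 24, 32, 14, 17

Sliding a size-3 window across the 14 values:
11 7 16 → sum 34
7 16 18 → sum 41
16 18 15 → sum 49
18 15 16 → sum 49
15 16 7 → sum 38
16 7 11 → sum 34
7 11 5 → sum 23
11 5 19 → sum 35
5 19 0 → sum 24
19 0 13 → sum 32
0 13 1 → sum 14
13 1 3 → sum 17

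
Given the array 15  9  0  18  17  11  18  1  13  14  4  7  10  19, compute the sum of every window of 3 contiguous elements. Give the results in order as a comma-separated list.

[15, 9, 0] → sum 24
[9, 0, 18] → sum 27
[0, 18, 17] → sum 35
[18, 17, 11] → sum 46
[17, 11, 18] → sum 46
[11, 18, 1] → sum 30
[18, 1, 13] → sum 32
[1, 13, 14] → sum 28
[13, 14, 4] → sum 31
[14, 4, 7] → sum 25
[4, 7, 10] → sum 21
[7, 10, 19] → sum 36

24, 27, 35, 46, 46, 30, 32, 28, 31, 25, 21, 36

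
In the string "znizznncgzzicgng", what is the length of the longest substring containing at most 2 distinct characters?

Extend right; when distinct count exceeds 2, shrink from the left:
add z: window [z] (1 distinct), len 1
add n: window [z, n] (2 distinct), len 2
add i: window [n, i] (2 distinct), len 2
add z: window [i, z] (2 distinct), len 2
add z: window [i, z, z] (2 distinct), len 3
add n: window [z, z, n] (2 distinct), len 3
add n: window [z, z, n, n] (2 distinct), len 4
add c: window [n, n, c] (2 distinct), len 3
add g: window [c, g] (2 distinct), len 2
add z: window [g, z] (2 distinct), len 2
add z: window [g, z, z] (2 distinct), len 3
add i: window [z, z, i] (2 distinct), len 3
add c: window [i, c] (2 distinct), len 2
add g: window [c, g] (2 distinct), len 2
add n: window [g, n] (2 distinct), len 2
add g: window [g, n, g] (2 distinct), len 3
Longest length with ≤2 distinct: 4.

4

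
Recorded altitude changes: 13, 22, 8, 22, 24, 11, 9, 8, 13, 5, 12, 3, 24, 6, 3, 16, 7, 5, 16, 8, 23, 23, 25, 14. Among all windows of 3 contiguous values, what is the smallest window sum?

20

[13, 22, 8] → sum 43
[22, 8, 22] → sum 52
[8, 22, 24] → sum 54
[22, 24, 11] → sum 57
[24, 11, 9] → sum 44
[11, 9, 8] → sum 28
[9, 8, 13] → sum 30
[8, 13, 5] → sum 26
[13, 5, 12] → sum 30
[5, 12, 3] → sum 20
[12, 3, 24] → sum 39
[3, 24, 6] → sum 33
[24, 6, 3] → sum 33
[6, 3, 16] → sum 25
[3, 16, 7] → sum 26
[16, 7, 5] → sum 28
[7, 5, 16] → sum 28
[5, 16, 8] → sum 29
[16, 8, 23] → sum 47
[8, 23, 23] → sum 54
[23, 23, 25] → sum 71
[23, 25, 14] → sum 62
Smallest of these is 20.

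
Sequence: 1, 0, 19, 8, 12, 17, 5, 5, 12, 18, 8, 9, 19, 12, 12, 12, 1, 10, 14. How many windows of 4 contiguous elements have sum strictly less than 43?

1 0 19 8 → sum 28  < 43 ✓
0 19 8 12 → sum 39  < 43 ✓
19 8 12 17 → sum 56
8 12 17 5 → sum 42  < 43 ✓
12 17 5 5 → sum 39  < 43 ✓
17 5 5 12 → sum 39  < 43 ✓
5 5 12 18 → sum 40  < 43 ✓
5 12 18 8 → sum 43
12 18 8 9 → sum 47
18 8 9 19 → sum 54
8 9 19 12 → sum 48
9 19 12 12 → sum 52
19 12 12 12 → sum 55
12 12 12 1 → sum 37  < 43 ✓
12 12 1 10 → sum 35  < 43 ✓
12 1 10 14 → sum 37  < 43 ✓
9 windows satisfy the condition.

9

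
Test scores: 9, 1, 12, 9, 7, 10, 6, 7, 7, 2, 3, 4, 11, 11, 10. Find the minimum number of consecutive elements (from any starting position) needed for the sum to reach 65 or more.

9

add 9: running sum 9 < 65
add 1: running sum 10 < 65
add 12: running sum 22 < 65
add 9: running sum 31 < 65
add 7: running sum 38 < 65
add 10: running sum 48 < 65
add 6: running sum 54 < 65
add 7: running sum 61 < 65
end 8: [9, 1, 12, 9, 7, 10, 6, 7, 7] sum 68, len 9
end 9: [9, 1, 12, 9, 7, 10, 6, 7, 7, 2] sum 70, len 10
end 10: [9, 1, 12, 9, 7, 10, 6, 7, 7, 2, 3] sum 73, len 11
end 11: [12, 9, 7, 10, 6, 7, 7, 2, 3, 4] sum 67, len 10
end 12: [9, 7, 10, 6, 7, 7, 2, 3, 4, 11] sum 66, len 10
end 13: [7, 10, 6, 7, 7, 2, 3, 4, 11, 11] sum 68, len 10
end 14: [10, 6, 7, 7, 2, 3, 4, 11, 11, 10] sum 71, len 10
Shortest qualifying length: 9.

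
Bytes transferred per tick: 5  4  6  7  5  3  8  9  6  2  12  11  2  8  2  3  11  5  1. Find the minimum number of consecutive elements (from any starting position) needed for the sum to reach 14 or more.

add 5: running sum 5 < 14
add 4: running sum 9 < 14
add 6: shortest ending here [5, 4, 6] sum 15, len 3
add 7: shortest ending here [4, 6, 7] sum 17, len 3
add 5: shortest ending here [6, 7, 5] sum 18, len 3
add 3: shortest ending here [7, 5, 3] sum 15, len 3
add 8: shortest ending here [5, 3, 8] sum 16, len 3
add 9: shortest ending here [8, 9] sum 17, len 2
add 6: shortest ending here [9, 6] sum 15, len 2
add 2: shortest ending here [9, 6, 2] sum 17, len 3
add 12: shortest ending here [2, 12] sum 14, len 2
add 11: shortest ending here [12, 11] sum 23, len 2
add 2: shortest ending here [12, 11, 2] sum 25, len 3
add 8: shortest ending here [11, 2, 8] sum 21, len 3
add 2: shortest ending here [11, 2, 8, 2] sum 23, len 4
add 3: shortest ending here [2, 8, 2, 3] sum 15, len 4
add 11: shortest ending here [3, 11] sum 14, len 2
add 5: shortest ending here [11, 5] sum 16, len 2
add 1: shortest ending here [11, 5, 1] sum 17, len 3
Shortest qualifying length: 2.

2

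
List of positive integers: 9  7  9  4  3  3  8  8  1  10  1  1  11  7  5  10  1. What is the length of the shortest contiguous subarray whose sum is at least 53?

Extend right; whenever the sum reaches 53, record the length and shrink from the left:
add 9: running sum 9 < 53
add 7: running sum 16 < 53
add 9: running sum 25 < 53
add 4: running sum 29 < 53
add 3: running sum 32 < 53
add 3: running sum 35 < 53
add 8: running sum 43 < 53
add 8: running sum 51 < 53
add 1: running sum 52 < 53
add 10: shortest ending here [7, 9, 4, 3, 3, 8, 8, 1, 10] sum 53, len 9
add 1: shortest ending here [7, 9, 4, 3, 3, 8, 8, 1, 10, 1] sum 54, len 10
add 1: shortest ending here [7, 9, 4, 3, 3, 8, 8, 1, 10, 1, 1] sum 55, len 11
add 11: shortest ending here [9, 4, 3, 3, 8, 8, 1, 10, 1, 1, 11] sum 59, len 11
add 7: shortest ending here [3, 3, 8, 8, 1, 10, 1, 1, 11, 7] sum 53, len 10
add 5: shortest ending here [3, 8, 8, 1, 10, 1, 1, 11, 7, 5] sum 55, len 10
add 10: shortest ending here [8, 1, 10, 1, 1, 11, 7, 5, 10] sum 54, len 9
add 1: shortest ending here [8, 1, 10, 1, 1, 11, 7, 5, 10, 1] sum 55, len 10
Shortest qualifying length: 9.

9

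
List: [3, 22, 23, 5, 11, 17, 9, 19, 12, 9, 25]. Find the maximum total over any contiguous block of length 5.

78

Window sums for each of the 7 positions:
3 22 23 5 11 → sum 64
22 23 5 11 17 → sum 78
23 5 11 17 9 → sum 65
5 11 17 9 19 → sum 61
11 17 9 19 12 → sum 68
17 9 19 12 9 → sum 66
9 19 12 9 25 → sum 74
Maximum of these is 78.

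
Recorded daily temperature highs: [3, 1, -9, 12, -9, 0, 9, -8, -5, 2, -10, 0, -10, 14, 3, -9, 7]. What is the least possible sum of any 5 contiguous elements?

[3, 1, -9, 12, -9] → sum -2
[1, -9, 12, -9, 0] → sum -5
[-9, 12, -9, 0, 9] → sum 3
[12, -9, 0, 9, -8] → sum 4
[-9, 0, 9, -8, -5] → sum -13
[0, 9, -8, -5, 2] → sum -2
[9, -8, -5, 2, -10] → sum -12
[-8, -5, 2, -10, 0] → sum -21
[-5, 2, -10, 0, -10] → sum -23
[2, -10, 0, -10, 14] → sum -4
[-10, 0, -10, 14, 3] → sum -3
[0, -10, 14, 3, -9] → sum -2
[-10, 14, 3, -9, 7] → sum 5
Least of these is -23.

-23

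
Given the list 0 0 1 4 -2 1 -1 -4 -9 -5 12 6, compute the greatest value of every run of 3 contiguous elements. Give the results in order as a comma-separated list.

1, 4, 4, 4, 1, 1, -1, -4, 12, 12

[0, 0, 1] → max 1
[0, 1, 4] → max 4
[1, 4, -2] → max 4
[4, -2, 1] → max 4
[-2, 1, -1] → max 1
[1, -1, -4] → max 1
[-1, -4, -9] → max -1
[-4, -9, -5] → max -4
[-9, -5, 12] → max 12
[-5, 12, 6] → max 12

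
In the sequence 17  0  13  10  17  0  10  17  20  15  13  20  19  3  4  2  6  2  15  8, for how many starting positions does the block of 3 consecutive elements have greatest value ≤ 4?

17 0 13 → max 17
0 13 10 → max 13
13 10 17 → max 17
10 17 0 → max 17
17 0 10 → max 17
0 10 17 → max 17
10 17 20 → max 20
17 20 15 → max 20
20 15 13 → max 20
15 13 20 → max 20
13 20 19 → max 20
20 19 3 → max 20
19 3 4 → max 19
3 4 2 → max 4  ≤ 4 ✓
4 2 6 → max 6
2 6 2 → max 6
6 2 15 → max 15
2 15 8 → max 15
1 window satisfy the condition.

1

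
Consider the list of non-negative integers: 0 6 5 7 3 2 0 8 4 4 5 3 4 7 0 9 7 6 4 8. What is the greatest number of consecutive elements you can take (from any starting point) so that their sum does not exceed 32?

8

add 0: [0] sum 0, len 1
add 6: [0, 6] sum 6, len 2
add 5: [0, 6, 5] sum 11, len 3
add 7: [0, 6, 5, 7] sum 18, len 4
add 3: [0, 6, 5, 7, 3] sum 21, len 5
add 2: [0, 6, 5, 7, 3, 2] sum 23, len 6
add 0: [0, 6, 5, 7, 3, 2, 0] sum 23, len 7
add 8: [0, 6, 5, 7, 3, 2, 0, 8] sum 31, len 8
add 4: [5, 7, 3, 2, 0, 8, 4] sum 29, len 7
add 4: [7, 3, 2, 0, 8, 4, 4] sum 28, len 7
add 5: [3, 2, 0, 8, 4, 4, 5] sum 26, len 7
add 3: [3, 2, 0, 8, 4, 4, 5, 3] sum 29, len 8
add 4: [2, 0, 8, 4, 4, 5, 3, 4] sum 30, len 8
add 7: [4, 4, 5, 3, 4, 7] sum 27, len 6
add 0: [4, 4, 5, 3, 4, 7, 0] sum 27, len 7
add 9: [4, 5, 3, 4, 7, 0, 9] sum 32, len 7
add 7: [3, 4, 7, 0, 9, 7] sum 30, len 6
add 6: [7, 0, 9, 7, 6] sum 29, len 5
add 4: [0, 9, 7, 6, 4] sum 26, len 5
add 8: [7, 6, 4, 8] sum 25, len 4
Longest length seen: 8.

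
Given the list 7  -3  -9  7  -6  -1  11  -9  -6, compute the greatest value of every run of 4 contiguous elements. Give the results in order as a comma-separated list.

7, 7, 7, 11, 11, 11

[7, -3, -9, 7] → max 7
[-3, -9, 7, -6] → max 7
[-9, 7, -6, -1] → max 7
[7, -6, -1, 11] → max 11
[-6, -1, 11, -9] → max 11
[-1, 11, -9, -6] → max 11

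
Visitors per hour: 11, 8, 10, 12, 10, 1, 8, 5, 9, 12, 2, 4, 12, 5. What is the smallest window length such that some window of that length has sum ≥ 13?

Extend right; whenever the sum reaches 13, record the length and shrink from the left:
add 11: running sum 11 < 13
end 1: [11, 8] sum 19, len 2
end 2: [8, 10] sum 18, len 2
end 3: [10, 12] sum 22, len 2
end 4: [12, 10] sum 22, len 2
end 5: [12, 10, 1] sum 23, len 3
end 6: [10, 1, 8] sum 19, len 3
end 7: [8, 5] sum 13, len 2
end 8: [5, 9] sum 14, len 2
end 9: [9, 12] sum 21, len 2
end 10: [12, 2] sum 14, len 2
end 11: [12, 2, 4] sum 18, len 3
end 12: [4, 12] sum 16, len 2
end 13: [12, 5] sum 17, len 2
Shortest qualifying length: 2.

2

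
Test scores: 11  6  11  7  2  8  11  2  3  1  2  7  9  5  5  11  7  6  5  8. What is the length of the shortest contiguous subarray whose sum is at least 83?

add 11: running sum 11 < 83
add 6: running sum 17 < 83
add 11: running sum 28 < 83
add 7: running sum 35 < 83
add 2: running sum 37 < 83
add 8: running sum 45 < 83
add 11: running sum 56 < 83
add 2: running sum 58 < 83
add 3: running sum 61 < 83
add 1: running sum 62 < 83
add 2: running sum 64 < 83
add 7: running sum 71 < 83
add 9: running sum 80 < 83
add 5: shortest ending here [11, 6, 11, 7, 2, 8, 11, 2, 3, 1, 2, 7, 9, 5] sum 85, len 14
add 5: shortest ending here [11, 6, 11, 7, 2, 8, 11, 2, 3, 1, 2, 7, 9, 5, 5] sum 90, len 15
add 11: shortest ending here [11, 7, 2, 8, 11, 2, 3, 1, 2, 7, 9, 5, 5, 11] sum 84, len 14
add 7: shortest ending here [11, 7, 2, 8, 11, 2, 3, 1, 2, 7, 9, 5, 5, 11, 7] sum 91, len 15
add 6: shortest ending here [7, 2, 8, 11, 2, 3, 1, 2, 7, 9, 5, 5, 11, 7, 6] sum 86, len 15
add 5: shortest ending here [2, 8, 11, 2, 3, 1, 2, 7, 9, 5, 5, 11, 7, 6, 5] sum 84, len 15
add 8: shortest ending here [8, 11, 2, 3, 1, 2, 7, 9, 5, 5, 11, 7, 6, 5, 8] sum 90, len 15
Shortest qualifying length: 14.

14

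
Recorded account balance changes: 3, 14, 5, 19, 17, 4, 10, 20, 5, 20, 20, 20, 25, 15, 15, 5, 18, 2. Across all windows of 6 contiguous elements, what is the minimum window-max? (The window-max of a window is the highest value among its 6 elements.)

[3, 14, 5, 19, 17, 4] → max 19
[14, 5, 19, 17, 4, 10] → max 19
[5, 19, 17, 4, 10, 20] → max 20
[19, 17, 4, 10, 20, 5] → max 20
[17, 4, 10, 20, 5, 20] → max 20
[4, 10, 20, 5, 20, 20] → max 20
[10, 20, 5, 20, 20, 20] → max 20
[20, 5, 20, 20, 20, 25] → max 25
[5, 20, 20, 20, 25, 15] → max 25
[20, 20, 20, 25, 15, 15] → max 25
[20, 20, 25, 15, 15, 5] → max 25
[20, 25, 15, 15, 5, 18] → max 25
[25, 15, 15, 5, 18, 2] → max 25
Minimum of these is 19.

19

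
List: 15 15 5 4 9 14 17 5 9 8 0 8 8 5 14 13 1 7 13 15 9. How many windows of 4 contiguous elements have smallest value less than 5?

12

[15, 15, 5, 4] → min 4  < 5 ✓
[15, 5, 4, 9] → min 4  < 5 ✓
[5, 4, 9, 14] → min 4  < 5 ✓
[4, 9, 14, 17] → min 4  < 5 ✓
[9, 14, 17, 5] → min 5
[14, 17, 5, 9] → min 5
[17, 5, 9, 8] → min 5
[5, 9, 8, 0] → min 0  < 5 ✓
[9, 8, 0, 8] → min 0  < 5 ✓
[8, 0, 8, 8] → min 0  < 5 ✓
[0, 8, 8, 5] → min 0  < 5 ✓
[8, 8, 5, 14] → min 5
[8, 5, 14, 13] → min 5
[5, 14, 13, 1] → min 1  < 5 ✓
[14, 13, 1, 7] → min 1  < 5 ✓
[13, 1, 7, 13] → min 1  < 5 ✓
[1, 7, 13, 15] → min 1  < 5 ✓
[7, 13, 15, 9] → min 7
12 windows satisfy the condition.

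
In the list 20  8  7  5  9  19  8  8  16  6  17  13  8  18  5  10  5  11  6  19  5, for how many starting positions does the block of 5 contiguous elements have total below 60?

(20, 8, 7, 5, 9) → sum 49  < 60 ✓
(8, 7, 5, 9, 19) → sum 48  < 60 ✓
(7, 5, 9, 19, 8) → sum 48  < 60 ✓
(5, 9, 19, 8, 8) → sum 49  < 60 ✓
(9, 19, 8, 8, 16) → sum 60
(19, 8, 8, 16, 6) → sum 57  < 60 ✓
(8, 8, 16, 6, 17) → sum 55  < 60 ✓
(8, 16, 6, 17, 13) → sum 60
(16, 6, 17, 13, 8) → sum 60
(6, 17, 13, 8, 18) → sum 62
(17, 13, 8, 18, 5) → sum 61
(13, 8, 18, 5, 10) → sum 54  < 60 ✓
(8, 18, 5, 10, 5) → sum 46  < 60 ✓
(18, 5, 10, 5, 11) → sum 49  < 60 ✓
(5, 10, 5, 11, 6) → sum 37  < 60 ✓
(10, 5, 11, 6, 19) → sum 51  < 60 ✓
(5, 11, 6, 19, 5) → sum 46  < 60 ✓
12 windows satisfy the condition.

12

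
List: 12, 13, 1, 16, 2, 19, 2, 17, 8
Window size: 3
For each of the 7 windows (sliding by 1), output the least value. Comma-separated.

1, 1, 1, 2, 2, 2, 2

[12, 13, 1] → min 1
[13, 1, 16] → min 1
[1, 16, 2] → min 1
[16, 2, 19] → min 2
[2, 19, 2] → min 2
[19, 2, 17] → min 2
[2, 17, 8] → min 2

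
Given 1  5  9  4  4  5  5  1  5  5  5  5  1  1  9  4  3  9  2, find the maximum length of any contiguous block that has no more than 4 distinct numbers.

16

add 1: window [1] (1 distinct), len 1
add 5: window [1, 5] (2 distinct), len 2
add 9: window [1, 5, 9] (3 distinct), len 3
add 4: window [1, 5, 9, 4] (4 distinct), len 4
add 4: window [1, 5, 9, 4, 4] (4 distinct), len 5
add 5: window [1, 5, 9, 4, 4, 5] (4 distinct), len 6
add 5: window [1, 5, 9, 4, 4, 5, 5] (4 distinct), len 7
add 1: window [1, 5, 9, 4, 4, 5, 5, 1] (4 distinct), len 8
add 5: window [1, 5, 9, 4, 4, 5, 5, 1, 5] (4 distinct), len 9
add 5: window [1, 5, 9, 4, 4, 5, 5, 1, 5, 5] (4 distinct), len 10
add 5: window [1, 5, 9, 4, 4, 5, 5, 1, 5, 5, 5] (4 distinct), len 11
add 5: window [1, 5, 9, 4, 4, 5, 5, 1, 5, 5, 5, 5] (4 distinct), len 12
add 1: window [1, 5, 9, 4, 4, 5, 5, 1, 5, 5, 5, 5, 1] (4 distinct), len 13
add 1: window [1, 5, 9, 4, 4, 5, 5, 1, 5, 5, 5, 5, 1, 1] (4 distinct), len 14
add 9: window [1, 5, 9, 4, 4, 5, 5, 1, 5, 5, 5, 5, 1, 1, 9] (4 distinct), len 15
add 4: window [1, 5, 9, 4, 4, 5, 5, 1, 5, 5, 5, 5, 1, 1, 9, 4] (4 distinct), len 16
add 3: window [1, 1, 9, 4, 3] (4 distinct), len 5
add 9: window [1, 1, 9, 4, 3, 9] (4 distinct), len 6
add 2: window [9, 4, 3, 9, 2] (4 distinct), len 5
Longest length with ≤4 distinct: 16.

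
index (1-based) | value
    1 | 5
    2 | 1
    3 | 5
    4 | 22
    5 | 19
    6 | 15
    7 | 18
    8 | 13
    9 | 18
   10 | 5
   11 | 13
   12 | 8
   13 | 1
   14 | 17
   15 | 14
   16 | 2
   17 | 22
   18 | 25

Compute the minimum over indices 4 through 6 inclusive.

Elements at indices 4..6: 22, 19, 15
min(22, 19, 15) = 15

15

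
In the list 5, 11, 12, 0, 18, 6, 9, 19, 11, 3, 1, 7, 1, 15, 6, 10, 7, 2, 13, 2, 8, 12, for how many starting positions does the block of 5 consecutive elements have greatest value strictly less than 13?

[5, 11, 12, 0, 18] → max 18
[11, 12, 0, 18, 6] → max 18
[12, 0, 18, 6, 9] → max 18
[0, 18, 6, 9, 19] → max 19
[18, 6, 9, 19, 11] → max 19
[6, 9, 19, 11, 3] → max 19
[9, 19, 11, 3, 1] → max 19
[19, 11, 3, 1, 7] → max 19
[11, 3, 1, 7, 1] → max 11  < 13 ✓
[3, 1, 7, 1, 15] → max 15
[1, 7, 1, 15, 6] → max 15
[7, 1, 15, 6, 10] → max 15
[1, 15, 6, 10, 7] → max 15
[15, 6, 10, 7, 2] → max 15
[6, 10, 7, 2, 13] → max 13
[10, 7, 2, 13, 2] → max 13
[7, 2, 13, 2, 8] → max 13
[2, 13, 2, 8, 12] → max 13
1 window satisfy the condition.

1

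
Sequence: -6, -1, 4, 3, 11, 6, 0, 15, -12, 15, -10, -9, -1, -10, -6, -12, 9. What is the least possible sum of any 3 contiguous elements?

-28

(-6, -1, 4) → sum -3
(-1, 4, 3) → sum 6
(4, 3, 11) → sum 18
(3, 11, 6) → sum 20
(11, 6, 0) → sum 17
(6, 0, 15) → sum 21
(0, 15, -12) → sum 3
(15, -12, 15) → sum 18
(-12, 15, -10) → sum -7
(15, -10, -9) → sum -4
(-10, -9, -1) → sum -20
(-9, -1, -10) → sum -20
(-1, -10, -6) → sum -17
(-10, -6, -12) → sum -28
(-6, -12, 9) → sum -9
Least of these is -28.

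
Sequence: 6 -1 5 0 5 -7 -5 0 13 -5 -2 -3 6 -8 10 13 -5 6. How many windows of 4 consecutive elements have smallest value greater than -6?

7

6 -1 5 0 → min -1  > -6 ✓
-1 5 0 5 → min -1  > -6 ✓
5 0 5 -7 → min -7
0 5 -7 -5 → min -7
5 -7 -5 0 → min -7
-7 -5 0 13 → min -7
-5 0 13 -5 → min -5  > -6 ✓
0 13 -5 -2 → min -5  > -6 ✓
13 -5 -2 -3 → min -5  > -6 ✓
-5 -2 -3 6 → min -5  > -6 ✓
-2 -3 6 -8 → min -8
-3 6 -8 10 → min -8
6 -8 10 13 → min -8
-8 10 13 -5 → min -8
10 13 -5 6 → min -5  > -6 ✓
7 windows satisfy the condition.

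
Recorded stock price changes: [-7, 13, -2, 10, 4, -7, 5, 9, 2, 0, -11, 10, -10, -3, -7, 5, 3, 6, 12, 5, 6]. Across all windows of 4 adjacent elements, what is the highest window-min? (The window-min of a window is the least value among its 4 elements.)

5

[-7, 13, -2, 10] → min -7
[13, -2, 10, 4] → min -2
[-2, 10, 4, -7] → min -7
[10, 4, -7, 5] → min -7
[4, -7, 5, 9] → min -7
[-7, 5, 9, 2] → min -7
[5, 9, 2, 0] → min 0
[9, 2, 0, -11] → min -11
[2, 0, -11, 10] → min -11
[0, -11, 10, -10] → min -11
[-11, 10, -10, -3] → min -11
[10, -10, -3, -7] → min -10
[-10, -3, -7, 5] → min -10
[-3, -7, 5, 3] → min -7
[-7, 5, 3, 6] → min -7
[5, 3, 6, 12] → min 3
[3, 6, 12, 5] → min 3
[6, 12, 5, 6] → min 5
Highest of these is 5.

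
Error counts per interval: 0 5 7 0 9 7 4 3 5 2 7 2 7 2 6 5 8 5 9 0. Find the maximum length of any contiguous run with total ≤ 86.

Extend to the right; shrink from the left whenever the sum exceeds 86:
add 0: [0] sum 0, len 1
add 5: [0, 5] sum 5, len 2
add 7: [0, 5, 7] sum 12, len 3
add 0: [0, 5, 7, 0] sum 12, len 4
add 9: [0, 5, 7, 0, 9] sum 21, len 5
add 7: [0, 5, 7, 0, 9, 7] sum 28, len 6
add 4: [0, 5, 7, 0, 9, 7, 4] sum 32, len 7
add 3: [0, 5, 7, 0, 9, 7, 4, 3] sum 35, len 8
add 5: [0, 5, 7, 0, 9, 7, 4, 3, 5] sum 40, len 9
add 2: [0, 5, 7, 0, 9, 7, 4, 3, 5, 2] sum 42, len 10
add 7: [0, 5, 7, 0, 9, 7, 4, 3, 5, 2, 7] sum 49, len 11
add 2: [0, 5, 7, 0, 9, 7, 4, 3, 5, 2, 7, 2] sum 51, len 12
add 7: [0, 5, 7, 0, 9, 7, 4, 3, 5, 2, 7, 2, 7] sum 58, len 13
add 2: [0, 5, 7, 0, 9, 7, 4, 3, 5, 2, 7, 2, 7, 2] sum 60, len 14
add 6: [0, 5, 7, 0, 9, 7, 4, 3, 5, 2, 7, 2, 7, 2, 6] sum 66, len 15
add 5: [0, 5, 7, 0, 9, 7, 4, 3, 5, 2, 7, 2, 7, 2, 6, 5] sum 71, len 16
add 8: [0, 5, 7, 0, 9, 7, 4, 3, 5, 2, 7, 2, 7, 2, 6, 5, 8] sum 79, len 17
add 5: [0, 5, 7, 0, 9, 7, 4, 3, 5, 2, 7, 2, 7, 2, 6, 5, 8, 5] sum 84, len 18
add 9: [0, 9, 7, 4, 3, 5, 2, 7, 2, 7, 2, 6, 5, 8, 5, 9] sum 81, len 16
add 0: [0, 9, 7, 4, 3, 5, 2, 7, 2, 7, 2, 6, 5, 8, 5, 9, 0] sum 81, len 17
Longest length seen: 18.

18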